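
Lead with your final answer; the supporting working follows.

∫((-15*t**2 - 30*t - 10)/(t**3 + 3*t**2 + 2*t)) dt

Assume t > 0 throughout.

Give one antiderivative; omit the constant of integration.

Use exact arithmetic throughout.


The answer is -5*log(t) - 5*log(t + 1) - 5*log(t + 2).
Step 1. Decompose ∫((-15*t**2 - 30*t - 10)/(t**3 + 3*t**2 + 2*t)) dt by partial fractions, (-15*t**2 - 30*t - 10)/(t**3 + 3*t**2 + 2*t) = -5/(t + 2) - 5/(t + 1) - 5/t: now ∫(-5/t) dt + ∫(-5/(t + 1)) dt + ∫(-5/(t + 2)) dt.
Step 2. Evaluate the standard form [assuming t > -1]: now -5*log(t + 1) + ∫(-5/t) dt + ∫(-5/(t + 2)) dt.
Step 3. Evaluate the standard form [assuming t > 0]: now -5*log(t) - 5*log(t + 1) + ∫(-5/(t + 2)) dt.
Step 4. Evaluate the standard form [assuming t > -2]: now -5*log(t) - 5*log(t + 1) - 5*log(t + 2).
Answer: -5*log(t) - 5*log(t + 1) - 5*log(t + 2).


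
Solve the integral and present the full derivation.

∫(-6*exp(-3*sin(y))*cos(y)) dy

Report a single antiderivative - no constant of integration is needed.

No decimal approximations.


Step 1. Substitute u = sin(y), turning ∫(-6*exp(-3*sin(y))*cos(y)) dy into ∫(-6*exp(-3*u)) du: now ∫(-6*exp(-3*u)) du.
Step 2. Evaluate the standard form: now 2*exp(-3*u).
Step 3. Substitute back u = sin(y): now 2*exp(-3*sin(y)).
Answer: 2*exp(-3*sin(y)).


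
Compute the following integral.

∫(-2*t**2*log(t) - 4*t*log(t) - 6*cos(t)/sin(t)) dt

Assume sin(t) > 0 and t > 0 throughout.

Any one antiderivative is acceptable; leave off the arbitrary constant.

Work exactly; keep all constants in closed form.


Answer: -2*t**3*log(t)/3 + 2*t**3/9 - 2*t**2*log(t) + t**2 - 6*log(sin(t)).


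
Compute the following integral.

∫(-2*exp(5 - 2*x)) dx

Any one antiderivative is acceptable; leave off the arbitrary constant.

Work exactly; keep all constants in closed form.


Answer: exp(5 - 2*x).


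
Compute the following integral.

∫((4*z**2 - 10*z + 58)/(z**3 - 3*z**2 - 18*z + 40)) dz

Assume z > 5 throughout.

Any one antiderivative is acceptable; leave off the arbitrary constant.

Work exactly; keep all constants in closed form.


Answer: 4*log(z - 5) - 3*log(z - 2) + 3*log(z + 4).


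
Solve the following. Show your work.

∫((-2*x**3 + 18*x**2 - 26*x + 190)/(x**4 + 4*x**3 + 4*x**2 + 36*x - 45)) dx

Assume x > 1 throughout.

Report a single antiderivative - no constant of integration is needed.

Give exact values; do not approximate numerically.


Step 1. Decompose ∫((-2*x**3 + 18*x**2 - 26*x + 190)/(x**4 + 4*x**3 + 4*x**2 + 36*x - 45)) dx by partial fractions, (-2*x**3 + 18*x**2 - 26*x + 190)/(x**4 + 4*x**3 + 4*x**2 + 36*x - 45) = -2/(x**2 + 9) - 5/(x + 5) + 3/(x - 1): now ∫(3/(x - 1)) dx + ∫(-5/(x + 5)) dx + ∫(-2/(x**2 + 9)) dx.
Step 2. Evaluate the standard form [assuming x > -5]: now -5*log(x + 5) + ∫(3/(x - 1)) dx + ∫(-2/(x**2 + 9)) dx.
Step 3. Evaluate the standard form [assuming x > 1]: now 3*log(x - 1) - 5*log(x + 5) + ∫(-2/(x**2 + 9)) dx.
Step 4. Evaluate the standard form: now 3*log(x - 1) - 5*log(x + 5) - 2*atan(x/3)/3.
Answer: 3*log(x - 1) - 5*log(x + 5) - 2*atan(x/3)/3.


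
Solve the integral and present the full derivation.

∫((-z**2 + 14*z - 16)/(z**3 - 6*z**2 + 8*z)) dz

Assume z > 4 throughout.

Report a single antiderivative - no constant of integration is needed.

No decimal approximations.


Step 1. Decompose ∫((-z**2 + 14*z - 16)/(z**3 - 6*z**2 + 8*z)) dz by partial fractions, (-z**2 + 14*z - 16)/(z**3 - 6*z**2 + 8*z) = -2/(z - 2) + 3/(z - 4) - 2/z: now ∫(-2/z) dz + ∫(3/(z - 4)) dz + ∫(-2/(z - 2)) dz.
Step 2. Evaluate the standard form [assuming z > 4]: now 3*log(z - 4) + ∫(-2/z) dz + ∫(-2/(z - 2)) dz.
Step 3. Evaluate the standard form [assuming z > 2]: now 3*log(z - 4) - 2*log(z - 2) + ∫(-2/z) dz.
Step 4. Evaluate the standard form [assuming z > 0]: now -2*log(z) + 3*log(z - 4) - 2*log(z - 2).
Answer: -2*log(z) + 3*log(z - 4) - 2*log(z - 2).


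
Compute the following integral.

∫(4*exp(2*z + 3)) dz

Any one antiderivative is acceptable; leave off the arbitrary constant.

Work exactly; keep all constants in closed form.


Answer: 2*exp(2*z + 3).


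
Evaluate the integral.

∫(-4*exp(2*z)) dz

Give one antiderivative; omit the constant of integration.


Answer: -2*exp(2*z).


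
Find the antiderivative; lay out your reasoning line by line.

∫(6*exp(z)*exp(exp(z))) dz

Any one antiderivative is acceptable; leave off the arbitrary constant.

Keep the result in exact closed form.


Step 1. Substitute u = exp(z), turning ∫(6*exp(z)*exp(exp(z))) dz into ∫(6*exp(u)) du: now ∫(6*exp(u)) du.
Step 2. Evaluate the standard form: now 6*exp(u).
Step 3. Substitute back u = exp(z): now 6*exp(exp(z)).
Answer: 6*exp(exp(z)).


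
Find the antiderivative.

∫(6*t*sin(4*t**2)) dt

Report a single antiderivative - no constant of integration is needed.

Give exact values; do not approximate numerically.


Answer: -3*cos(4*t**2)/4.


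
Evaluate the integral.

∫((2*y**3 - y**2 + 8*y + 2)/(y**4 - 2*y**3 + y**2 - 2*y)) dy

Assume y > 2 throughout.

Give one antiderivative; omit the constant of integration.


Answer: -log(y) + 3*log(y - 2) - 3*atan(y).


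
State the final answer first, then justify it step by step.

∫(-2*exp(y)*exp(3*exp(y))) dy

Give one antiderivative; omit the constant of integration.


The answer is -2*exp(3*exp(y))/3.
Step 1. Substitute u = exp(y), turning ∫(-2*exp(y)*exp(3*exp(y))) dy into ∫(-2*exp(3*u)) du: now ∫(-2*exp(3*u)) du.
Step 2. Evaluate the standard form: now -2*exp(3*u)/3.
Step 3. Substitute back u = exp(y): now -2*exp(3*exp(y))/3.
Answer: -2*exp(3*exp(y))/3.


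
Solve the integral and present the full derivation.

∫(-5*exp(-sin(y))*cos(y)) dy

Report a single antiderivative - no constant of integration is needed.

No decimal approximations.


Step 1. Substitute u = sin(y), turning ∫(-5*exp(-sin(y))*cos(y)) dy into ∫(-5*exp(-u)) du: now ∫(-5*exp(-u)) du.
Step 2. Evaluate the standard form: now 5*exp(-u).
Step 3. Substitute back u = sin(y): now 5*exp(-sin(y)).
Answer: 5*exp(-sin(y)).


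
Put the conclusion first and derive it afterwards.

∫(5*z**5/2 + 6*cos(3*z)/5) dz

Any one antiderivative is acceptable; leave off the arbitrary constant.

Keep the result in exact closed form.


The answer is 5*z**6/12 + 2*sin(3*z)/5.
Step 1. Rewrite: now ∫(5*z**5/2) dz + ∫(6*cos(3*z)/5) dz.
Step 2. Evaluate the standard form: now 5*z**6/12 + ∫(6*cos(3*z)/5) dz.
Step 3. Evaluate the standard form: now 5*z**6/12 + 2*sin(3*z)/5.
Answer: 5*z**6/12 + 2*sin(3*z)/5.


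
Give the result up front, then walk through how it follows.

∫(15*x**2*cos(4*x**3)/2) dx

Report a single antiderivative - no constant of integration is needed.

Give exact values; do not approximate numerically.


The answer is 5*sin(4*x**3)/8.
Step 1. Substitute u = x**3, turning ∫(15*x**2*cos(4*x**3)/2) dx into ∫(5*cos(4*u)/2) du: now ∫(5*cos(4*u)/2) du.
Step 2. Evaluate the standard form: now 5*sin(4*u)/8.
Step 3. Substitute back u = x**3: now 5*sin(4*x**3)/8.
Answer: 5*sin(4*x**3)/8.


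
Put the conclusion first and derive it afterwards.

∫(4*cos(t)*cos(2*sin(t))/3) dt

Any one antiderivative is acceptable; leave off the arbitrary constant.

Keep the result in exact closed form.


The answer is 2*sin(2*sin(t))/3.
Step 1. Substitute u = sin(t), turning ∫(4*cos(t)*cos(2*sin(t))/3) dt into ∫(4*cos(2*u)/3) du: now ∫(4*cos(2*u)/3) du.
Step 2. Evaluate the standard form: now 2*sin(2*u)/3.
Step 3. Substitute back u = sin(t): now 2*sin(2*sin(t))/3.
Answer: 2*sin(2*sin(t))/3.


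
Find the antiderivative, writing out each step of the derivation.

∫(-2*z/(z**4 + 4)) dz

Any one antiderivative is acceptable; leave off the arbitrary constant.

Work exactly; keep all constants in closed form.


Step 1. Substitute u = z**2, turning ∫(-2*z/(z**4 + 4)) dz into ∫(-1/(u**2 + 4)) du: now ∫(-1/(u**2 + 4)) du.
Step 2. Evaluate the standard form: now -atan(u/2)/2.
Step 3. Substitute back u = z**2: now -atan(z**2/2)/2.
Answer: -atan(z**2/2)/2.


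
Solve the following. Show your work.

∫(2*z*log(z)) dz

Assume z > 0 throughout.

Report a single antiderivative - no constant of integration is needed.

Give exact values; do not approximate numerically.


Step 1. Integrate ∫(2*z*log(z)) dz by parts with u = log(z), dv = (2*z) dz, so v = z**2 [assuming z > 0]: now z**2*log(z) + ∫(-z) dz.
Step 2. Evaluate the standard form: now z**2*log(z) - z**2/2.
Answer: z**2*log(z) - z**2/2.


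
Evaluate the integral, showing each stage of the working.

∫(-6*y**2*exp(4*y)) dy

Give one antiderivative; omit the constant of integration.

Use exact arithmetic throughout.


Step 1. Integrate ∫(-6*y**2*exp(4*y)) dy by parts with u = y**2, dv = (-6*exp(4*y)) dy, so v = -3*exp(4*y)/2: now -3*y**2*exp(4*y)/2 + ∫(3*y*exp(4*y)) dy.
Step 2. Integrate ∫(3*y*exp(4*y)) dy by parts with u = y, dv = (3*exp(4*y)) dy, so v = 3*exp(4*y)/4: now -3*y**2*exp(4*y)/2 + 3*y*exp(4*y)/4 + ∫(-3*exp(4*y)/4) dy.
Step 3. Evaluate the standard form: now -3*y**2*exp(4*y)/2 + 3*y*exp(4*y)/4 - 3*exp(4*y)/16.
Answer: -3*y**2*exp(4*y)/2 + 3*y*exp(4*y)/4 - 3*exp(4*y)/16.


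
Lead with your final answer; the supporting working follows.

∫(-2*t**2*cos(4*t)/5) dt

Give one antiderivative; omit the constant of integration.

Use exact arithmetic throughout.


The answer is -t**2*sin(4*t)/10 - t*cos(4*t)/20 + sin(4*t)/80.
Step 1. Integrate ∫(-2*t**2*cos(4*t)/5) dt by parts with u = t**2, dv = (-2*cos(4*t)/5) dt, so v = -sin(4*t)/10: now -t**2*sin(4*t)/10 + ∫(t*sin(4*t)/5) dt.
Step 2. Integrate ∫(t*sin(4*t)/5) dt by parts with u = t, dv = (sin(4*t)/5) dt, so v = -cos(4*t)/20: now -t**2*sin(4*t)/10 - t*cos(4*t)/20 + ∫(cos(4*t)/20) dt.
Step 3. Evaluate the standard form: now -t**2*sin(4*t)/10 - t*cos(4*t)/20 + sin(4*t)/80.
Answer: -t**2*sin(4*t)/10 - t*cos(4*t)/20 + sin(4*t)/80.


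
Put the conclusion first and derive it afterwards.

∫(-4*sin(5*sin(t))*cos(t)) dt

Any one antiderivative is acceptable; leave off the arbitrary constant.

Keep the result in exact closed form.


The answer is 4*cos(5*sin(t))/5.
Step 1. Substitute u = sin(t), turning ∫(-4*sin(5*sin(t))*cos(t)) dt into ∫(-4*sin(5*u)) du: now ∫(-4*sin(5*u)) du.
Step 2. Evaluate the standard form: now 4*cos(5*u)/5.
Step 3. Substitute back u = sin(t): now 4*cos(5*sin(t))/5.
Answer: 4*cos(5*sin(t))/5.


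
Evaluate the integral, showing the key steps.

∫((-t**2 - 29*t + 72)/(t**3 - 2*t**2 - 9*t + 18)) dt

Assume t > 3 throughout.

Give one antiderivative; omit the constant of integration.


Step 1. Decompose ∫((-t**2 - 29*t + 72)/(t**3 - 2*t**2 - 9*t + 18)) dt by partial fractions, (-t**2 - 29*t + 72)/(t**3 - 2*t**2 - 9*t + 18) = 5/(t + 3) - 2/(t - 2) - 4/(t - 3): now ∫(-4/(t - 3)) dt + ∫(-2/(t - 2)) dt + ∫(5/(t + 3)) dt.
Step 2. Evaluate the standard form [assuming t > 2]: now -2*log(t - 2) + ∫(-4/(t - 3)) dt + ∫(5/(t + 3)) dt.
Step 3. Evaluate the standard form [assuming t > -3]: now -2*log(t - 2) + 5*log(t + 3) + ∫(-4/(t - 3)) dt.
Step 4. Evaluate the standard form [assuming t > 3]: now -4*log(t - 3) - 2*log(t - 2) + 5*log(t + 3).
Answer: -4*log(t - 3) - 2*log(t - 2) + 5*log(t + 3).


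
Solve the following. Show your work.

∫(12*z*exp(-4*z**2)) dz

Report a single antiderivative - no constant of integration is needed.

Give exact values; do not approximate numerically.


Step 1. Substitute u = z**2, turning ∫(12*z*exp(-4*z**2)) dz into ∫(6*exp(-4*u)) du: now ∫(6*exp(-4*u)) du.
Step 2. Evaluate the standard form: now -3*exp(-4*u)/2.
Step 3. Substitute back u = z**2: now -3*exp(-4*z**2)/2.
Answer: -3*exp(-4*z**2)/2.


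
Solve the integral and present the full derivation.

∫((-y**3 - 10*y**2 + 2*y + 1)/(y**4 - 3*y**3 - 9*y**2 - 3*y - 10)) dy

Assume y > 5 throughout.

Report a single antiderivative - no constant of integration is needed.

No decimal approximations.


Step 1. Decompose ∫((-y**3 - 10*y**2 + 2*y + 1)/(y**4 - 3*y**3 - 9*y**2 - 3*y - 10)) dy by partial fractions, (-y**3 - 10*y**2 + 2*y + 1)/(y**4 - 3*y**3 - 9*y**2 - 3*y - 10) = -1/(y**2 + 1) + 1/(y + 2) - 2/(y - 5): now ∫(-2/(y - 5)) dy + ∫(1/(y + 2)) dy + ∫(-1/(y**2 + 1)) dy.
Step 2. Evaluate the standard form [assuming y > 5]: now -2*log(y - 5) + ∫(1/(y + 2)) dy + ∫(-1/(y**2 + 1)) dy.
Step 3. Evaluate the standard form [assuming y > -2]: now -2*log(y - 5) + log(y + 2) + ∫(-1/(y**2 + 1)) dy.
Step 4. Evaluate the standard form: now -2*log(y - 5) + log(y + 2) - atan(y).
Answer: -2*log(y - 5) + log(y + 2) - atan(y).


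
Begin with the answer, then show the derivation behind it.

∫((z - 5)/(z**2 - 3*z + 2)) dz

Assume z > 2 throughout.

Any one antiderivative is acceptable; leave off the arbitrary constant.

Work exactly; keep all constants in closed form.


The answer is -3*log(z - 2) + 4*log(z - 1).
Step 1. Decompose ∫((z - 5)/(z**2 - 3*z + 2)) dz by partial fractions, (z - 5)/(z**2 - 3*z + 2) = 4/(z - 1) - 3/(z - 2): now ∫(-3/(z - 2)) dz + ∫(4/(z - 1)) dz.
Step 2. Evaluate the standard form [assuming z > 2]: now -3*log(z - 2) + ∫(4/(z - 1)) dz.
Step 3. Evaluate the standard form [assuming z > 1]: now -3*log(z - 2) + 4*log(z - 1).
Answer: -3*log(z - 2) + 4*log(z - 1).


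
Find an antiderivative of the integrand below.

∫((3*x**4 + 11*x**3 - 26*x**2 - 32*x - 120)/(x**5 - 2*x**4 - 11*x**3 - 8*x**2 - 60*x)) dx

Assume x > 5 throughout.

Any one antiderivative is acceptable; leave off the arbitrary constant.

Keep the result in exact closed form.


Answer: 2*log(x) + 2*log(x - 5) - log(x + 3) + 2*atan(x/2).


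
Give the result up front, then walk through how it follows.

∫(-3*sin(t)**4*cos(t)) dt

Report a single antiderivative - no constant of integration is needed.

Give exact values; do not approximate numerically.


The answer is -3*sin(t)**5/5.
Step 1. Substitute u = sin(t), turning ∫(-3*sin(t)**4*cos(t)) dt into ∫(-3*u**4) du: now ∫(-3*u**4) du.
Step 2. Evaluate the standard form: now -3*u**5/5.
Step 3. Substitute back u = sin(t): now -3*sin(t)**5/5.
Answer: -3*sin(t)**5/5.


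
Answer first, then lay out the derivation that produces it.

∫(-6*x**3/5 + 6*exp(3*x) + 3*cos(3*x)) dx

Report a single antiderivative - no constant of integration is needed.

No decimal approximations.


The answer is -3*x**4/10 + 2*exp(3*x) + sin(3*x).
Step 1. Rewrite: now ∫(-6*x**3/5) dx + ∫(6*exp(3*x)) dx + ∫(3*cos(3*x)) dx.
Step 2. Evaluate the standard form: now sin(3*x) + ∫(-6*x**3/5) dx + ∫(6*exp(3*x)) dx.
Step 3. Evaluate the standard form: now 2*exp(3*x) + sin(3*x) + ∫(-6*x**3/5) dx.
Step 4. Evaluate the standard form: now -3*x**4/10 + 2*exp(3*x) + sin(3*x).
Answer: -3*x**4/10 + 2*exp(3*x) + sin(3*x).


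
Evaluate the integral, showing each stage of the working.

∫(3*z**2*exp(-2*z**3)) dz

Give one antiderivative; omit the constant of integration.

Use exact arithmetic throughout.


Step 1. Substitute u = z**3, turning ∫(3*z**2*exp(-2*z**3)) dz into ∫(exp(-2*u)) du: now ∫(exp(-2*u)) du.
Step 2. Evaluate the standard form: now -exp(-2*u)/2.
Step 3. Substitute back u = z**3: now -exp(-2*z**3)/2.
Answer: -exp(-2*z**3)/2.


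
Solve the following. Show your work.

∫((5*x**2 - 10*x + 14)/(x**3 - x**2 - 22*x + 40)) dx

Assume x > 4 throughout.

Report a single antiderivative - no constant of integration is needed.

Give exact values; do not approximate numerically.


Step 1. Decompose ∫((5*x**2 - 10*x + 14)/(x**3 - x**2 - 22*x + 40)) dx by partial fractions, (5*x**2 - 10*x + 14)/(x**3 - x**2 - 22*x + 40) = 3/(x + 5) - 1/(x - 2) + 3/(x - 4): now ∫(3/(x - 4)) dx + ∫(-1/(x - 2)) dx + ∫(3/(x + 5)) dx.
Step 2. Evaluate the standard form [assuming x > -5]: now 3*log(x + 5) + ∫(3/(x - 4)) dx + ∫(-1/(x - 2)) dx.
Step 3. Evaluate the standard form [assuming x > 4]: now 3*log(x - 4) + 3*log(x + 5) + ∫(-1/(x - 2)) dx.
Step 4. Evaluate the standard form [assuming x > 2]: now 3*log(x - 4) - log(x - 2) + 3*log(x + 5).
Answer: 3*log(x - 4) - log(x - 2) + 3*log(x + 5).


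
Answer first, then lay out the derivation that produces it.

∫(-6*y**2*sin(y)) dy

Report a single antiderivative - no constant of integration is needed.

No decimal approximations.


The answer is 6*y**2*cos(y) - 12*y*sin(y) - 12*cos(y).
Step 1. Integrate ∫(-6*y**2*sin(y)) dy by parts with u = y**2, dv = (-6*sin(y)) dy, so v = 6*cos(y): now 6*y**2*cos(y) + ∫(-12*y*cos(y)) dy.
Step 2. Integrate ∫(-12*y*cos(y)) dy by parts with u = y, dv = (-12*cos(y)) dy, so v = -12*sin(y): now 6*y**2*cos(y) - 12*y*sin(y) + ∫(12*sin(y)) dy.
Step 3. Evaluate the standard form: now 6*y**2*cos(y) - 12*y*sin(y) - 12*cos(y).
Answer: 6*y**2*cos(y) - 12*y*sin(y) - 12*cos(y).


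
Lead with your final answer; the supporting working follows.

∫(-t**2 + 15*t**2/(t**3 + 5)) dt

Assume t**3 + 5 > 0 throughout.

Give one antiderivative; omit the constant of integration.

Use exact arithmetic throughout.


The answer is -t**3/3 + 5*log(t**3 + 5).
Step 1. Rewrite: now ∫(-t**2) dt + ∫(15*t**2/(t**3 + 5)) dt.
Step 2. Substitute u = t**3 + 5, turning ∫(15*t**2/(t**3 + 5)) dt into ∫(5/u) du: now ∫(-t**2) dt + ∫(5/u) du.
Step 3. Evaluate the standard form [assuming u > 0]: now 5*log(u) + ∫(-t**2) dt.
Step 4. Substitute back u = t**3 + 5: now 5*log(t**3 + 5) + ∫(-t**2) dt.
Step 5. Evaluate the standard form: now -t**3/3 + 5*log(t**3 + 5).
Answer: -t**3/3 + 5*log(t**3 + 5).


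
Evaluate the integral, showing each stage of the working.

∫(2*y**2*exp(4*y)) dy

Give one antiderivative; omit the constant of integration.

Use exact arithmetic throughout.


Step 1. Integrate ∫(2*y**2*exp(4*y)) dy by parts with u = y**2, dv = (2*exp(4*y)) dy, so v = exp(4*y)/2: now y**2*exp(4*y)/2 + ∫(-y*exp(4*y)) dy.
Step 2. Integrate ∫(-y*exp(4*y)) dy by parts with u = y, dv = (-exp(4*y)) dy, so v = -exp(4*y)/4: now y**2*exp(4*y)/2 - y*exp(4*y)/4 + ∫(exp(4*y)/4) dy.
Step 3. Evaluate the standard form: now y**2*exp(4*y)/2 - y*exp(4*y)/4 + exp(4*y)/16.
Answer: y**2*exp(4*y)/2 - y*exp(4*y)/4 + exp(4*y)/16.


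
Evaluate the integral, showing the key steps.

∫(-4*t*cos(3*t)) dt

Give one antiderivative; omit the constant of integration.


Step 1. Integrate ∫(-4*t*cos(3*t)) dt by parts with u = t, dv = (-4*cos(3*t)) dt, so v = -4*sin(3*t)/3: now -4*t*sin(3*t)/3 + ∫(4*sin(3*t)/3) dt.
Step 2. Evaluate the standard form: now -4*t*sin(3*t)/3 - 4*cos(3*t)/9.
Answer: -4*t*sin(3*t)/3 - 4*cos(3*t)/9.


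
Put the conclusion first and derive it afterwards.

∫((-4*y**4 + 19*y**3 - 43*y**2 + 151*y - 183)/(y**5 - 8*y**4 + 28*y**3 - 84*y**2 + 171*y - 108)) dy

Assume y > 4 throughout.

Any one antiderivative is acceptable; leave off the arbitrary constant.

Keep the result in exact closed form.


The answer is -log(y - 4) - 2*log(y - 3) - log(y - 1) - 2*atan(y/3)/3.
Step 1. Decompose ∫((-4*y**4 + 19*y**3 - 43*y**2 + 151*y - 183)/(y**5 - 8*y**4 + 28*y**3 - 84*y**2 + 171*y - 108)) dy by partial fractions, (-4*y**4 + 19*y**3 - 43*y**2 + 151*y - 183)/(y**5 - 8*y**4 + 28*y**3 - 84*y**2 + 171*y - 108) = -2/(y**2 + 9) - 1/(y - 1) - 2/(y - 3) - 1/(y - 4): now ∫(-1/(y - 4)) dy + ∫(-2/(y - 3)) dy + ∫(-1/(y - 1)) dy + ∫(-2/(y**2 + 9)) dy.
Step 2. Evaluate the standard form [assuming y > 1]: now -log(y - 1) + ∫(-1/(y - 4)) dy + ∫(-2/(y - 3)) dy + ∫(-2/(y**2 + 9)) dy.
Step 3. Evaluate the standard form [assuming y > 3]: now -2*log(y - 3) - log(y - 1) + ∫(-1/(y - 4)) dy + ∫(-2/(y**2 + 9)) dy.
Step 4. Evaluate the standard form [assuming y > 4]: now -log(y - 4) - 2*log(y - 3) - log(y - 1) + ∫(-2/(y**2 + 9)) dy.
Step 5. Evaluate the standard form: now -log(y - 4) - 2*log(y - 3) - log(y - 1) - 2*atan(y/3)/3.
Answer: -log(y - 4) - 2*log(y - 3) - log(y - 1) - 2*atan(y/3)/3.


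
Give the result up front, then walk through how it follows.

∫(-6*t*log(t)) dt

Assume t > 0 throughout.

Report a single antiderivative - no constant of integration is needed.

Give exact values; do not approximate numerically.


The answer is -3*t**2*log(t) + 3*t**2/2.
Step 1. Integrate ∫(-6*t*log(t)) dt by parts with u = log(t), dv = (-6*t) dt, so v = -3*t**2 [assuming t > 0]: now -3*t**2*log(t) + ∫(3*t) dt.
Step 2. Evaluate the standard form: now -3*t**2*log(t) + 3*t**2/2.
Answer: -3*t**2*log(t) + 3*t**2/2.


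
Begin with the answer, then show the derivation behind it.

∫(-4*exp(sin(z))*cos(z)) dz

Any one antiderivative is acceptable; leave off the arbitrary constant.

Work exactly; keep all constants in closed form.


The answer is -4*exp(sin(z)).
Step 1. Substitute u = sin(z), turning ∫(-4*exp(sin(z))*cos(z)) dz into ∫(-4*exp(u)) du: now ∫(-4*exp(u)) du.
Step 2. Evaluate the standard form: now -4*exp(u).
Step 3. Substitute back u = sin(z): now -4*exp(sin(z)).
Answer: -4*exp(sin(z)).


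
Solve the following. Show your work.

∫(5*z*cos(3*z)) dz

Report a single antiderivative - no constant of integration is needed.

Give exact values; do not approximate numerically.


Step 1. Integrate ∫(5*z*cos(3*z)) dz by parts with u = z, dv = (5*cos(3*z)) dz, so v = 5*sin(3*z)/3: now 5*z*sin(3*z)/3 + ∫(-5*sin(3*z)/3) dz.
Step 2. Evaluate the standard form: now 5*z*sin(3*z)/3 + 5*cos(3*z)/9.
Answer: 5*z*sin(3*z)/3 + 5*cos(3*z)/9.


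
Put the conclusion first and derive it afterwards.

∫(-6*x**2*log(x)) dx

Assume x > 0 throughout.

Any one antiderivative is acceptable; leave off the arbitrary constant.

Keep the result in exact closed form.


The answer is -2*x**3*log(x) + 2*x**3/3.
Step 1. Integrate ∫(-6*x**2*log(x)) dx by parts with u = log(x), dv = (-6*x**2) dx, so v = -2*x**3 [assuming x > 0]: now -2*x**3*log(x) + ∫(2*x**2) dx.
Step 2. Evaluate the standard form: now -2*x**3*log(x) + 2*x**3/3.
Answer: -2*x**3*log(x) + 2*x**3/3.


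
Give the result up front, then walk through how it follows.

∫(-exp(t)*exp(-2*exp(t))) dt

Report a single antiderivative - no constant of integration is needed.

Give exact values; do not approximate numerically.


The answer is exp(-2*exp(t))/2.
Step 1. Substitute u = exp(t), turning ∫(-exp(t)*exp(-2*exp(t))) dt into ∫(-exp(-2*u)) du: now ∫(-exp(-2*u)) du.
Step 2. Evaluate the standard form: now exp(-2*u)/2.
Step 3. Substitute back u = exp(t): now exp(-2*exp(t))/2.
Answer: exp(-2*exp(t))/2.


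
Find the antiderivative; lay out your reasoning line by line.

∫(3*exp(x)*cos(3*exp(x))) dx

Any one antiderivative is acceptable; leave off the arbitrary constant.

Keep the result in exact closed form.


Step 1. Substitute u = exp(x), turning ∫(3*exp(x)*cos(3*exp(x))) dx into ∫(3*cos(3*u)) du: now ∫(3*cos(3*u)) du.
Step 2. Evaluate the standard form: now sin(3*u).
Step 3. Substitute back u = exp(x): now sin(3*exp(x)).
Answer: sin(3*exp(x)).


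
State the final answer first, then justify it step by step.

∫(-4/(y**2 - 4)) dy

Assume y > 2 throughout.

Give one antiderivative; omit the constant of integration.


The answer is -log(y - 2) + log(y + 2).
Step 1. Decompose ∫(-4/(y**2 - 4)) dy by partial fractions, -4/(y**2 - 4) = 1/(y + 2) - 1/(y - 2): now ∫(-1/(y - 2)) dy + ∫(1/(y + 2)) dy.
Step 2. Evaluate the standard form [assuming y > -2]: now log(y + 2) + ∫(-1/(y - 2)) dy.
Step 3. Evaluate the standard form [assuming y > 2]: now -log(y - 2) + log(y + 2).
Answer: -log(y - 2) + log(y + 2).


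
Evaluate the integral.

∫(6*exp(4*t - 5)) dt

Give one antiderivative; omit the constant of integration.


Answer: 3*exp(4*t - 5)/2.


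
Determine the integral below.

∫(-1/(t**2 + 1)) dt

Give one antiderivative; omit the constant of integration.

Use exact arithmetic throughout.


Answer: -atan(t).


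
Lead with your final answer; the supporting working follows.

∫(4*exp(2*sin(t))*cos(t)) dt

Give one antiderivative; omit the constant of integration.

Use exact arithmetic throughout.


The answer is 2*exp(2*sin(t)).
Step 1. Substitute u = sin(t), turning ∫(4*exp(2*sin(t))*cos(t)) dt into ∫(4*exp(2*u)) du: now ∫(4*exp(2*u)) du.
Step 2. Evaluate the standard form: now 2*exp(2*u).
Step 3. Substitute back u = sin(t): now 2*exp(2*sin(t)).
Answer: 2*exp(2*sin(t)).


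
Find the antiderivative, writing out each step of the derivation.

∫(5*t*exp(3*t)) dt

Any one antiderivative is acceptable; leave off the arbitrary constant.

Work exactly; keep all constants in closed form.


Step 1. Integrate ∫(5*t*exp(3*t)) dt by parts with u = t, dv = (5*exp(3*t)) dt, so v = 5*exp(3*t)/3: now 5*t*exp(3*t)/3 + ∫(-5*exp(3*t)/3) dt.
Step 2. Evaluate the standard form: now 5*t*exp(3*t)/3 - 5*exp(3*t)/9.
Answer: 5*t*exp(3*t)/3 - 5*exp(3*t)/9.


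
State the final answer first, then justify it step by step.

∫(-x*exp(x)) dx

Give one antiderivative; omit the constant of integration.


The answer is -x*exp(x) + exp(x).
Step 1. Integrate ∫(-x*exp(x)) dx by parts with u = x, dv = (-exp(x)) dx, so v = -exp(x): now -x*exp(x) + ∫(exp(x)) dx.
Step 2. Evaluate the standard form: now -x*exp(x) + exp(x).
Answer: -x*exp(x) + exp(x).


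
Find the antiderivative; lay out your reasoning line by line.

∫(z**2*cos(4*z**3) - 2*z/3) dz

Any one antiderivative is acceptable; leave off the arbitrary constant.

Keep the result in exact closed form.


Step 1. Rewrite: now ∫(-2*z/3) dz + ∫(z**2*cos(4*z**3)) dz.
Step 2. Evaluate the standard form: now -z**2/3 + ∫(z**2*cos(4*z**3)) dz.
Step 3. Substitute u = z**3, turning ∫(z**2*cos(4*z**3)) dz into ∫(cos(4*u)/3) du: now -z**2/3 + ∫(cos(4*u)/3) du.
Step 4. Evaluate the standard form: now -z**2/3 + sin(4*u)/12.
Step 5. Substitute back u = z**3: now -z**2/3 + sin(4*z**3)/12.
Answer: -z**2/3 + sin(4*z**3)/12.


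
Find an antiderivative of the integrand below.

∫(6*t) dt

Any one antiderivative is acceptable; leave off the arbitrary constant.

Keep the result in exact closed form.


Answer: 3*t**2.


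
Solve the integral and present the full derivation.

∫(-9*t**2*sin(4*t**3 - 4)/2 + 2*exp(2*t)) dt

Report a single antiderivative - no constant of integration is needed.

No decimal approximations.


Step 1. Rewrite: now ∫(-9*t**2*sin(4*t**3 - 4)/2) dt + ∫(2*exp(2*t)) dt.
Step 2. Evaluate the standard form: now exp(2*t) + ∫(-9*t**2*sin(4*t**3 - 4)/2) dt.
Step 3. Substitute u = t**3 - 1, turning ∫(-9*t**2*sin(4*t**3 - 4)/2) dt into ∫(-3*sin(4*u)/2) du: now exp(2*t) + ∫(-3*sin(4*u)/2) du.
Step 4. Evaluate the standard form: now exp(2*t) + 3*cos(4*u)/8.
Step 5. Substitute back u = t**3 - 1: now exp(2*t) + 3*cos(4*t**3 - 4)/8.
Answer: exp(2*t) + 3*cos(4*t**3 - 4)/8.


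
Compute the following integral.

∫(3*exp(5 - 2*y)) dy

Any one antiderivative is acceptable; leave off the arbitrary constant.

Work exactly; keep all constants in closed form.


Answer: -3*exp(5 - 2*y)/2.


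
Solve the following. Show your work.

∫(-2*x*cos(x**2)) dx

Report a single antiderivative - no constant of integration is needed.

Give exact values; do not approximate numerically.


Step 1. Substitute u = x**2, turning ∫(-2*x*cos(x**2)) dx into ∫(-cos(u)) du: now ∫(-cos(u)) du.
Step 2. Evaluate the standard form: now -sin(u).
Step 3. Substitute back u = x**2: now -sin(x**2).
Answer: -sin(x**2).


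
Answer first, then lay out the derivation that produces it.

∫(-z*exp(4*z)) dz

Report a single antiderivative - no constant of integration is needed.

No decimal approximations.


The answer is -z*exp(4*z)/4 + exp(4*z)/16.
Step 1. Integrate ∫(-z*exp(4*z)) dz by parts with u = z, dv = (-exp(4*z)) dz, so v = -exp(4*z)/4: now -z*exp(4*z)/4 + ∫(exp(4*z)/4) dz.
Step 2. Evaluate the standard form: now -z*exp(4*z)/4 + exp(4*z)/16.
Answer: -z*exp(4*z)/4 + exp(4*z)/16.


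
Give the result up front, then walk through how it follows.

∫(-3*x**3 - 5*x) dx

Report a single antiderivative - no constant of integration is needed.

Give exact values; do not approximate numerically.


The answer is -3*x**4/4 - 5*x**2/2.
Step 1. Rewrite: now ∫(-5*x) dx + ∫(-3*x**3) dx.
Step 2. Evaluate the standard form: now -5*x**2/2 + ∫(-3*x**3) dx.
Step 3. Evaluate the standard form: now -3*x**4/4 - 5*x**2/2.
Answer: -3*x**4/4 - 5*x**2/2.


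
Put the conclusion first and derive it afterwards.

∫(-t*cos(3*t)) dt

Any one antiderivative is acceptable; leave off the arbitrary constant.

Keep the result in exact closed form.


The answer is -t*sin(3*t)/3 - cos(3*t)/9.
Step 1. Integrate ∫(-t*cos(3*t)) dt by parts with u = t, dv = (-cos(3*t)) dt, so v = -sin(3*t)/3: now -t*sin(3*t)/3 + ∫(sin(3*t)/3) dt.
Step 2. Evaluate the standard form: now -t*sin(3*t)/3 - cos(3*t)/9.
Answer: -t*sin(3*t)/3 - cos(3*t)/9.


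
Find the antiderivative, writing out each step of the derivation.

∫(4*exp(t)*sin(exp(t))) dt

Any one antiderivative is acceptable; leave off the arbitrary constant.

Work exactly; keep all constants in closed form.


Step 1. Substitute u = exp(t), turning ∫(4*exp(t)*sin(exp(t))) dt into ∫(4*sin(u)) du: now ∫(4*sin(u)) du.
Step 2. Evaluate the standard form: now -4*cos(u).
Step 3. Substitute back u = exp(t): now -4*cos(exp(t)).
Answer: -4*cos(exp(t)).


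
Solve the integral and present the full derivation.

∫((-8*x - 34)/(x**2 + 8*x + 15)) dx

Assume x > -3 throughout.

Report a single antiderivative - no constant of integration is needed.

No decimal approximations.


Step 1. Decompose ∫((-8*x - 34)/(x**2 + 8*x + 15)) dx by partial fractions, (-8*x - 34)/(x**2 + 8*x + 15) = -3/(x + 5) - 5/(x + 3): now ∫(-5/(x + 3)) dx + ∫(-3/(x + 5)) dx.
Step 2. Evaluate the standard form [assuming x > -3]: now -5*log(x + 3) + ∫(-3/(x + 5)) dx.
Step 3. Evaluate the standard form [assuming x > -5]: now -5*log(x + 3) - 3*log(x + 5).
Answer: -5*log(x + 3) - 3*log(x + 5).


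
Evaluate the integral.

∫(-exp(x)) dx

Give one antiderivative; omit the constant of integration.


Answer: -exp(x).


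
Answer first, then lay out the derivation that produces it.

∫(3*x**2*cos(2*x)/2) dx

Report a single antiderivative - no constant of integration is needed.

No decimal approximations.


The answer is 3*x**2*sin(2*x)/4 + 3*x*cos(2*x)/4 - 3*sin(2*x)/8.
Step 1. Integrate ∫(3*x**2*cos(2*x)/2) dx by parts with u = x**2, dv = (3*cos(2*x)/2) dx, so v = 3*sin(2*x)/4: now 3*x**2*sin(2*x)/4 + ∫(-3*x*sin(2*x)/2) dx.
Step 2. Integrate ∫(-3*x*sin(2*x)/2) dx by parts with u = x, dv = (-3*sin(2*x)/2) dx, so v = 3*cos(2*x)/4: now 3*x**2*sin(2*x)/4 + 3*x*cos(2*x)/4 + ∫(-3*cos(2*x)/4) dx.
Step 3. Evaluate the standard form: now 3*x**2*sin(2*x)/4 + 3*x*cos(2*x)/4 - 3*sin(2*x)/8.
Answer: 3*x**2*sin(2*x)/4 + 3*x*cos(2*x)/4 - 3*sin(2*x)/8.


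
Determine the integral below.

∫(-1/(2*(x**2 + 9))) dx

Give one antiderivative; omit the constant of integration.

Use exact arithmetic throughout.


Answer: -atan(x/3)/6.


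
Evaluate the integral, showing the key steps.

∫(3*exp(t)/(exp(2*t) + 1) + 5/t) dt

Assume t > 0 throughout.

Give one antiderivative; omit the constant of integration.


Step 1. Rewrite: now ∫(5/t) dt + ∫(3*exp(t)/(exp(2*t) + 1)) dt.
Step 2. Substitute u = exp(t), turning ∫(3*exp(t)/(exp(2*t) + 1)) dt into ∫(3/(u**2 + 1)) du: now ∫(5/t) dt + ∫(3/(u**2 + 1)) du.
Step 3. Evaluate the standard form: now 3*atan(u) + ∫(5/t) dt.
Step 4. Substitute back u = exp(t): now 3*atan(exp(t)) + ∫(5/t) dt.
Step 5. Evaluate the standard form [assuming t > 0]: now 5*log(t) + 3*atan(exp(t)).
Answer: 5*log(t) + 3*atan(exp(t)).


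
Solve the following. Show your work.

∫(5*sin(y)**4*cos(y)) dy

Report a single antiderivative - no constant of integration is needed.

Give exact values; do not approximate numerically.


Step 1. Substitute u = sin(y), turning ∫(5*sin(y)**4*cos(y)) dy into ∫(5*u**4) du: now ∫(5*u**4) du.
Step 2. Evaluate the standard form: now u**5.
Step 3. Substitute back u = sin(y): now sin(y)**5.
Answer: sin(y)**5.


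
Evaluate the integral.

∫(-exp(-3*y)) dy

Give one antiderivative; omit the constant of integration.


Answer: exp(-3*y)/3.


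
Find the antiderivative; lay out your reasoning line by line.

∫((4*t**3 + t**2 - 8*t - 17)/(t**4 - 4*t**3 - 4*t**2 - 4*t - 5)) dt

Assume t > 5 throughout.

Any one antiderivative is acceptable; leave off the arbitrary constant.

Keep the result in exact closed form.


Step 1. Decompose ∫((4*t**3 + t**2 - 8*t - 17)/(t**4 - 4*t**3 - 4*t**2 - 4*t - 5)) dt by partial fractions, (4*t**3 + t**2 - 8*t - 17)/(t**4 - 4*t**3 - 4*t**2 - 4*t - 5) = 3/(t**2 + 1) + 1/(t + 1) + 3/(t - 5): now ∫(3/(t - 5)) dt + ∫(1/(t + 1)) dt + ∫(3/(t**2 + 1)) dt.
Step 2. Evaluate the standard form [assuming t > 5]: now 3*log(t - 5) + ∫(1/(t + 1)) dt + ∫(3/(t**2 + 1)) dt.
Step 3. Evaluate the standard form [assuming t > -1]: now 3*log(t - 5) + log(t + 1) + ∫(3/(t**2 + 1)) dt.
Step 4. Evaluate the standard form: now 3*log(t - 5) + log(t + 1) + 3*atan(t).
Answer: 3*log(t - 5) + log(t + 1) + 3*atan(t).


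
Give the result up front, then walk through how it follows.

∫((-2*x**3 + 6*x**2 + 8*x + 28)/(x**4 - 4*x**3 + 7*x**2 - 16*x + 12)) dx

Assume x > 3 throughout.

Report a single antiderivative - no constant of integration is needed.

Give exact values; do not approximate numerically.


The answer is 2*log(x - 3) - 4*log(x - 1) - 2*atan(x/2).
Step 1. Decompose ∫((-2*x**3 + 6*x**2 + 8*x + 28)/(x**4 - 4*x**3 + 7*x**2 - 16*x + 12)) dx by partial fractions, (-2*x**3 + 6*x**2 + 8*x + 28)/(x**4 - 4*x**3 + 7*x**2 - 16*x + 12) = -4/(x**2 + 4) - 4/(x - 1) + 2/(x - 3): now ∫(2/(x - 3)) dx + ∫(-4/(x - 1)) dx + ∫(-4/(x**2 + 4)) dx.
Step 2. Evaluate the standard form [assuming x > 3]: now 2*log(x - 3) + ∫(-4/(x - 1)) dx + ∫(-4/(x**2 + 4)) dx.
Step 3. Evaluate the standard form [assuming x > 1]: now 2*log(x - 3) - 4*log(x - 1) + ∫(-4/(x**2 + 4)) dx.
Step 4. Evaluate the standard form: now 2*log(x - 3) - 4*log(x - 1) - 2*atan(x/2).
Answer: 2*log(x - 3) - 4*log(x - 1) - 2*atan(x/2).


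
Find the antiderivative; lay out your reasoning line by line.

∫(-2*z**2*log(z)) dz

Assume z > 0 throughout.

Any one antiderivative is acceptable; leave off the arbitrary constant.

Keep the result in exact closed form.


Step 1. Integrate ∫(-2*z**2*log(z)) dz by parts with u = log(z), dv = (-2*z**2) dz, so v = -2*z**3/3 [assuming z > 0]: now -2*z**3*log(z)/3 + ∫(2*z**2/3) dz.
Step 2. Evaluate the standard form: now -2*z**3*log(z)/3 + 2*z**3/9.
Answer: -2*z**3*log(z)/3 + 2*z**3/9.


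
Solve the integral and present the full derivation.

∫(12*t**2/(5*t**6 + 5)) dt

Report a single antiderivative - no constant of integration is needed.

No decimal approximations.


Step 1. Substitute u = t**3, turning ∫(12*t**2/(5*t**6 + 5)) dt into ∫(4/(5*(u**2 + 1))) du: now ∫(4/(5*(u**2 + 1))) du.
Step 2. Evaluate the standard form: now 4*atan(u)/5.
Step 3. Substitute back u = t**3: now 4*atan(t**3)/5.
Answer: 4*atan(t**3)/5.


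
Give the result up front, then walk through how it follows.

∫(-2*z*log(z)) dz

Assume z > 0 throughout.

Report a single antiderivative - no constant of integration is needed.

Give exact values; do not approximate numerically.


The answer is -z**2*log(z) + z**2/2.
Step 1. Integrate ∫(-2*z*log(z)) dz by parts with u = log(z), dv = (-2*z) dz, so v = -z**2 [assuming z > 0]: now -z**2*log(z) + ∫(z) dz.
Step 2. Evaluate the standard form: now -z**2*log(z) + z**2/2.
Answer: -z**2*log(z) + z**2/2.


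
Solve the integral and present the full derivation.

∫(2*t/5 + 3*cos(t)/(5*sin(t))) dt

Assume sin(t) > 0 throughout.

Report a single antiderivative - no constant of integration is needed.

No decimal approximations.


Step 1. Rewrite: now ∫(2*t/5) dt + ∫(3*cos(t)/(5*sin(t))) dt.
Step 2. Substitute u = sin(t), turning ∫(3*cos(t)/(5*sin(t))) dt into ∫(3/(5*u)) du: now ∫(2*t/5) dt + ∫(3/(5*u)) du.
Step 3. Evaluate the standard form [assuming u > 0]: now 3*log(u)/5 + ∫(2*t/5) dt.
Step 4. Substitute back u = sin(t): now 3*log(sin(t))/5 + ∫(2*t/5) dt.
Step 5. Evaluate the standard form: now t**2/5 + 3*log(sin(t))/5.
Answer: t**2/5 + 3*log(sin(t))/5.


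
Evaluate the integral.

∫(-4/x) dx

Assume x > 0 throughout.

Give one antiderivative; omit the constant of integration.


Answer: -4*log(x).


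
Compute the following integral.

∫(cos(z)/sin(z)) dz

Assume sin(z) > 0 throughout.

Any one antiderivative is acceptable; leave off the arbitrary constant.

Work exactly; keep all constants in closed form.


Answer: log(sin(z)).


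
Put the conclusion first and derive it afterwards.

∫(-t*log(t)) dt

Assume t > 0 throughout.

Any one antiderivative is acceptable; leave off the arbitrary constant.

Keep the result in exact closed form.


The answer is -t**2*log(t)/2 + t**2/4.
Step 1. Integrate ∫(-t*log(t)) dt by parts with u = log(t), dv = (-t) dt, so v = -t**2/2 [assuming t > 0]: now -t**2*log(t)/2 + ∫(t/2) dt.
Step 2. Evaluate the standard form: now -t**2*log(t)/2 + t**2/4.
Answer: -t**2*log(t)/2 + t**2/4.


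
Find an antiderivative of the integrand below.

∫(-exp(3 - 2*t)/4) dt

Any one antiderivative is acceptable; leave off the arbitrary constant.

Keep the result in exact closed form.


Answer: exp(3 - 2*t)/8.


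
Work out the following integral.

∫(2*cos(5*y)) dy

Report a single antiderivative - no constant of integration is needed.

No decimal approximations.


Answer: 2*sin(5*y)/5.


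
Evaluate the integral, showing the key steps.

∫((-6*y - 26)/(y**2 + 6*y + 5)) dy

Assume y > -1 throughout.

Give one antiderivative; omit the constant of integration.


Step 1. Decompose ∫((-6*y - 26)/(y**2 + 6*y + 5)) dy by partial fractions, (-6*y - 26)/(y**2 + 6*y + 5) = -1/(y + 5) - 5/(y + 1): now ∫(-5/(y + 1)) dy + ∫(-1/(y + 5)) dy.
Step 2. Evaluate the standard form [assuming y > -1]: now -5*log(y + 1) + ∫(-1/(y + 5)) dy.
Step 3. Evaluate the standard form [assuming y > -5]: now -5*log(y + 1) - log(y + 5).
Answer: -5*log(y + 1) - log(y + 5).


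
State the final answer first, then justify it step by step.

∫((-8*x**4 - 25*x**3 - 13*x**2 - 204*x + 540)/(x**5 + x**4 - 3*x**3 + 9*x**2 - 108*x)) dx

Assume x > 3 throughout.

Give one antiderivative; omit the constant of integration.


The answer is -5*log(x) - 4*log(x - 3) + log(x + 4) - atan(x/3)/3.
Step 1. Decompose ∫((-8*x**4 - 25*x**3 - 13*x**2 - 204*x + 540)/(x**5 + x**4 - 3*x**3 + 9*x**2 - 108*x)) dx by partial fractions, (-8*x**4 - 25*x**3 - 13*x**2 - 204*x + 540)/(x**5 + x**4 - 3*x**3 + 9*x**2 - 108*x) = -1/(x**2 + 9) + 1/(x + 4) - 4/(x - 3) - 5/x: now ∫(-5/x) dx + ∫(-4/(x - 3)) dx + ∫(1/(x + 4)) dx + ∫(-1/(x**2 + 9)) dx.
Step 2. Evaluate the standard form [assuming x > -4]: now log(x + 4) + ∫(-5/x) dx + ∫(-4/(x - 3)) dx + ∫(-1/(x**2 + 9)) dx.
Step 3. Evaluate the standard form [assuming x > 3]: now -4*log(x - 3) + log(x + 4) + ∫(-5/x) dx + ∫(-1/(x**2 + 9)) dx.
Step 4. Evaluate the standard form [assuming x > 0]: now -5*log(x) - 4*log(x - 3) + log(x + 4) + ∫(-1/(x**2 + 9)) dx.
Step 5. Evaluate the standard form: now -5*log(x) - 4*log(x - 3) + log(x + 4) - atan(x/3)/3.
Answer: -5*log(x) - 4*log(x - 3) + log(x + 4) - atan(x/3)/3.


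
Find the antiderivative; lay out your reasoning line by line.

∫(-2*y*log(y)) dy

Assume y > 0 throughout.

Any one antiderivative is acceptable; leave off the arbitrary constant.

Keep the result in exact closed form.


Step 1. Integrate ∫(-2*y*log(y)) dy by parts with u = log(y), dv = (-2*y) dy, so v = -y**2 [assuming y > 0]: now -y**2*log(y) + ∫(y) dy.
Step 2. Evaluate the standard form: now -y**2*log(y) + y**2/2.
Answer: -y**2*log(y) + y**2/2.


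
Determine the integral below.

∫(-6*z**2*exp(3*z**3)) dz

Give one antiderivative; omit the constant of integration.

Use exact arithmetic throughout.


Answer: -2*exp(3*z**3)/3.


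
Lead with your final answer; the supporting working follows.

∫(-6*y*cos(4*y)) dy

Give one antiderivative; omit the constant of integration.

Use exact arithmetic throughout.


The answer is -3*y*sin(4*y)/2 - 3*cos(4*y)/8.
Step 1. Integrate ∫(-6*y*cos(4*y)) dy by parts with u = y, dv = (-6*cos(4*y)) dy, so v = -3*sin(4*y)/2: now -3*y*sin(4*y)/2 + ∫(3*sin(4*y)/2) dy.
Step 2. Evaluate the standard form: now -3*y*sin(4*y)/2 - 3*cos(4*y)/8.
Answer: -3*y*sin(4*y)/2 - 3*cos(4*y)/8.
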